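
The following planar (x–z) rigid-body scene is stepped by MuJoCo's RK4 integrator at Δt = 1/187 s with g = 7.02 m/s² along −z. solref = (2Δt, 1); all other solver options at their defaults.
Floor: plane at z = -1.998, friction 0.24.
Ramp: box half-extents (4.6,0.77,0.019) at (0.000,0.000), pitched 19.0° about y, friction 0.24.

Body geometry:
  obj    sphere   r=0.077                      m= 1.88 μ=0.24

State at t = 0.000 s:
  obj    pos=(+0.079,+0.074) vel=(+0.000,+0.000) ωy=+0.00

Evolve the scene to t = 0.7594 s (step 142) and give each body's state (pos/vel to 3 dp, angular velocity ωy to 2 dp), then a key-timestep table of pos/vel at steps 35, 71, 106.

State at t = 0.7594 s:
  obj    pos=(+0.524,-0.079) vel=(+1.172,-0.404) ωy=+16.10

Key-timestep trajectory:
   step    t(s)  obj.x    obj.z    obj.vx   obj.vz 
     35  0.1872   +0.106  +0.065  +0.289  -0.100
     71  0.3797   +0.190  +0.036  +0.586  -0.202
    106  0.5668   +0.327  -0.011  +0.875  -0.301


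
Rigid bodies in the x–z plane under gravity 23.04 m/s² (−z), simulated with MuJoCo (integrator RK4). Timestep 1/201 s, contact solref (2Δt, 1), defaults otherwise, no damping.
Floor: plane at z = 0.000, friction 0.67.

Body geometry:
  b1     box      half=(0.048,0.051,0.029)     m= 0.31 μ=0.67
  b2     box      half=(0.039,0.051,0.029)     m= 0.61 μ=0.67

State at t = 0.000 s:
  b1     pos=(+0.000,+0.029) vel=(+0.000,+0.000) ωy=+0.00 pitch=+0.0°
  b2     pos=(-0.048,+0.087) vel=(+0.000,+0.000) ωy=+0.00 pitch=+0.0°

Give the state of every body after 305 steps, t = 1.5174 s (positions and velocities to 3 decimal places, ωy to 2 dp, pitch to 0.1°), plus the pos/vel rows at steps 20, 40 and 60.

State at t = 1.5174 s:
  b1     pos=(+0.000,+0.029) vel=(+0.000,+0.000) ωy=+0.00 pitch=+0.0°
  b2     pos=(-0.085,+0.039) vel=(+0.000,+0.000) ωy=+0.00 pitch=-90.0°

Key-timestep trajectory:
   step    t(s)  b1.x    b1.z    b1.vx   b1.vz   b2.x    b2.z    b2.vx   b2.vz 
     20  0.0995   +0.000  +0.029  +0.000  +0.000   -0.049  +0.087  -0.021  -0.001
     40  0.1990   +0.000  +0.029  +0.001  +0.000   -0.055  +0.086  -0.146  -0.037
     60  0.2985   +0.000  +0.029  +0.000  +0.000   -0.084  +0.044  -0.353  -1.273


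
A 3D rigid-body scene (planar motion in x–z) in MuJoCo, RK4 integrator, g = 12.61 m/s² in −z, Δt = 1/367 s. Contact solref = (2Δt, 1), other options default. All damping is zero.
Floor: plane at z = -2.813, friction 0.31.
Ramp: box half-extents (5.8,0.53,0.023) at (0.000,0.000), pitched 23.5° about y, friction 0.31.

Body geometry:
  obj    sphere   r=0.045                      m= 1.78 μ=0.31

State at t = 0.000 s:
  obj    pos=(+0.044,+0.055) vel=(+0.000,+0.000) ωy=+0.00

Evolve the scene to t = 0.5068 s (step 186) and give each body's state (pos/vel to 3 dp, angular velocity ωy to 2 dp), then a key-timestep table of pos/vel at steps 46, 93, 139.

State at t = 0.5068 s:
  obj    pos=(+0.467,-0.129) vel=(+1.669,-0.726) ωy=+40.44

Key-timestep trajectory:
   step    t(s)  obj.x    obj.z    obj.vx   obj.vz 
     46  0.1253   +0.070  +0.044  +0.413  -0.180
     93  0.2534   +0.150  +0.009  +0.835  -0.363
    139  0.3787   +0.280  -0.048  +1.248  -0.542


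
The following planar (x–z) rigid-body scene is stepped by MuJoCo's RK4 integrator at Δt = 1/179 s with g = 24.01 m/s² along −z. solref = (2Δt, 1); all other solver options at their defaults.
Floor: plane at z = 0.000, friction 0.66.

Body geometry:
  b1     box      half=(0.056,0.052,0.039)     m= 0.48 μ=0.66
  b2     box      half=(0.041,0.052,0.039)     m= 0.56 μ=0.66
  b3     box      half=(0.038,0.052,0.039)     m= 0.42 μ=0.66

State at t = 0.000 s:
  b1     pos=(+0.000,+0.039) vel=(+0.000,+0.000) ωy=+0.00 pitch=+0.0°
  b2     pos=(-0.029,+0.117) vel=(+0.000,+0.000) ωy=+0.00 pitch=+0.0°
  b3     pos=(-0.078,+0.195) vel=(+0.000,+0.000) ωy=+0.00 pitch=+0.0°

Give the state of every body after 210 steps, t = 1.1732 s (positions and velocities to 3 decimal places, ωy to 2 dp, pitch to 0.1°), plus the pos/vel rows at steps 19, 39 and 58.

State at t = 1.1732 s:
  b1     pos=(+0.000,+0.039) vel=(+0.000,+0.000) ωy=+0.00 pitch=+0.0°
  b2     pos=(-0.029,+0.117) vel=(+0.000,+0.000) ωy=+0.00 pitch=+0.0°
  b3     pos=(-0.112,+0.038) vel=(+0.000,+0.000) ωy=+0.00 pitch=-90.0°

Key-timestep trajectory:
   step    t(s)  b1.x    b1.z    b1.vx   b1.vz   b2.x    b2.z    b2.vx   b2.vz   b3.x    b3.z    b3.vx   b3.vz 
     19  0.1061   +0.000  +0.039  +0.001  +0.000   -0.029  +0.117  +0.002  +0.001   -0.098  +0.184  -0.407  -0.400
     39  0.2179   +0.000  +0.039  +0.000  +0.000   -0.029  +0.117  +0.000  +0.000   -0.140  +0.044  +0.050  +0.330
     58  0.3240   +0.000  +0.039  +0.000  +0.000   -0.029  +0.117  +0.000  +0.000   -0.114  +0.039  +0.512  -0.484


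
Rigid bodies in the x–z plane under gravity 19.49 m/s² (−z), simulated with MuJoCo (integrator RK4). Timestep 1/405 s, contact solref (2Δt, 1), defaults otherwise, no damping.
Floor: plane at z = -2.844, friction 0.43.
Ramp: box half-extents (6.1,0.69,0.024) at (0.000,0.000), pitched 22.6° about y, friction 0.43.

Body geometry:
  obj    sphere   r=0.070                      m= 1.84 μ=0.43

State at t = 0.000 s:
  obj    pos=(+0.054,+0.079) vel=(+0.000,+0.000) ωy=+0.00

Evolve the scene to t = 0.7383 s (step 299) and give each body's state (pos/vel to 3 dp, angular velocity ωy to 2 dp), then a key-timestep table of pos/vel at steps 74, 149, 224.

State at t = 0.7383 s:
  obj    pos=(+1.400,-0.481) vel=(+3.646,-1.518) ωy=+56.42

Key-timestep trajectory:
   step    t(s)  obj.x    obj.z    obj.vx   obj.vz 
     74  0.1827   +0.137  +0.045  +0.903  -0.376
    149  0.3679   +0.388  -0.060  +1.817  -0.756
    224  0.5531   +0.810  -0.235  +2.732  -1.137


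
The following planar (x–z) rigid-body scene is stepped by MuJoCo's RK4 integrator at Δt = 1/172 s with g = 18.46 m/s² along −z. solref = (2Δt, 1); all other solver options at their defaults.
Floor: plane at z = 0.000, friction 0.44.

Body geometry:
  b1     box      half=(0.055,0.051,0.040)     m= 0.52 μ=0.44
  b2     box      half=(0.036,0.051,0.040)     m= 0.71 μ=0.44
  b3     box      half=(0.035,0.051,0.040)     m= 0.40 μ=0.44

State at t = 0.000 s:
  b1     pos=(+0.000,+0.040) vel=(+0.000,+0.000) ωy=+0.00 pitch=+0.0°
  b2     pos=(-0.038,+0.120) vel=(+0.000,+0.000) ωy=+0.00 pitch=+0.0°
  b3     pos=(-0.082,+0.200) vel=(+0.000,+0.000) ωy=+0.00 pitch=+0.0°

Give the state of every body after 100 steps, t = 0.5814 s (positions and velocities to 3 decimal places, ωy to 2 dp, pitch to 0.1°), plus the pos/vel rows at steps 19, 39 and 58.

State at t = 0.5814 s:
  b1     pos=(+0.000,+0.040) vel=(+0.000,+0.000) ωy=+0.00 pitch=+0.0°
  b2     pos=(-0.038,+0.120) vel=(+0.000,+0.000) ωy=+0.00 pitch=+0.0°
  b3     pos=(-0.116,+0.035) vel=(+0.000,+0.000) ωy=+0.00 pitch=-90.0°

Key-timestep trajectory:
   step    t(s)  b1.x    b1.z    b1.vx   b1.vz   b2.x    b2.z    b2.vx   b2.vz   b3.x    b3.z    b3.vx   b3.vz 
     19  0.1105   +0.000  +0.040  +0.001  +0.000   -0.038  +0.120  +0.002  +0.000   -0.099  +0.192  -0.342  -0.249
     39  0.2267   +0.000  +0.040  +0.000  +0.000   -0.038  +0.120  +0.000  +0.000   -0.144  +0.059  -0.399  -2.200
     58  0.3372   +0.000  +0.040  +0.000  +0.000   -0.038  +0.120  +0.000  +0.000   -0.128  +0.042  +0.401  -0.287


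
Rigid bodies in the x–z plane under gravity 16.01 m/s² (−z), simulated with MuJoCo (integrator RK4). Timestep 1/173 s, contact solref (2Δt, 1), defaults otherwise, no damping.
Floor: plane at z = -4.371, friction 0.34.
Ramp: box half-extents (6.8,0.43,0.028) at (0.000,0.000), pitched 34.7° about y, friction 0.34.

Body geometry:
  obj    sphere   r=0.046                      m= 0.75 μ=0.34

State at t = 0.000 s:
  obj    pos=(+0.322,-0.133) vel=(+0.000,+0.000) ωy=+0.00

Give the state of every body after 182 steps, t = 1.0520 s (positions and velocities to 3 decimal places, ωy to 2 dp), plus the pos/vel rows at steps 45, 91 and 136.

State at t = 1.0520 s:
  obj    pos=(+3.284,-2.184) vel=(+5.631,-3.899) ωy=+148.86

Key-timestep trajectory:
   step    t(s)  obj.x    obj.z    obj.vx   obj.vz 
     45  0.2601   +0.503  -0.258  +1.393  -0.964
     91  0.5260   +1.063  -0.646  +2.816  -1.950
    136  0.7861   +1.976  -1.278  +4.208  -2.914


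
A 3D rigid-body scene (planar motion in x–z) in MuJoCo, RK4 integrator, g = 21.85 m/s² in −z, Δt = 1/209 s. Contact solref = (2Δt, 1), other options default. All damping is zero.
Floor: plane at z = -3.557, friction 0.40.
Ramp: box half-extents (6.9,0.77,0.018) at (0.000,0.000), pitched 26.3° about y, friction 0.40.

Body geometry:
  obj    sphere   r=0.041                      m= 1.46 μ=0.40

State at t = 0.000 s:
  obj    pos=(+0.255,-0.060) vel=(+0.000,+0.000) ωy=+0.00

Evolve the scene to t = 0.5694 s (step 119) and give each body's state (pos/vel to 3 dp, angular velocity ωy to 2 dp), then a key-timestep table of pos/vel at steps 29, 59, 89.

State at t = 0.5694 s:
  obj    pos=(+1.260,-0.557) vel=(+3.530,-1.744) ωy=+96.01

Key-timestep trajectory:
   step    t(s)  obj.x    obj.z    obj.vx   obj.vz 
     29  0.1388   +0.315  -0.090  +0.860  -0.425
     59  0.2823   +0.502  -0.182  +1.750  -0.865
     89  0.4258   +0.817  -0.338  +2.640  -1.305


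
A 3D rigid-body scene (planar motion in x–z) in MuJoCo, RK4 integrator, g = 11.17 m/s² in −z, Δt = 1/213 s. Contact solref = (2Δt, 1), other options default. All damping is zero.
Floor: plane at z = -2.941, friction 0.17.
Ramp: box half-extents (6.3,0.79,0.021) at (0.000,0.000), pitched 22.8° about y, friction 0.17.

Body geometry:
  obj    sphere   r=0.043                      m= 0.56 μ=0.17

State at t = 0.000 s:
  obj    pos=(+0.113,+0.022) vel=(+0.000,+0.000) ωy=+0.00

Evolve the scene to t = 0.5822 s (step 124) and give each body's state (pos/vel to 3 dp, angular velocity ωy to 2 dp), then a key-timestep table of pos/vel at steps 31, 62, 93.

State at t = 0.5822 s:
  obj    pos=(+0.596,-0.181) vel=(+1.660,-0.698) ωy=+41.84

Key-timestep trajectory:
   step    t(s)  obj.x    obj.z    obj.vx   obj.vz 
     31  0.1455   +0.143  +0.009  +0.415  -0.174
     62  0.2911   +0.234  -0.029  +0.830  -0.349
     93  0.4366   +0.385  -0.092  +1.245  -0.523


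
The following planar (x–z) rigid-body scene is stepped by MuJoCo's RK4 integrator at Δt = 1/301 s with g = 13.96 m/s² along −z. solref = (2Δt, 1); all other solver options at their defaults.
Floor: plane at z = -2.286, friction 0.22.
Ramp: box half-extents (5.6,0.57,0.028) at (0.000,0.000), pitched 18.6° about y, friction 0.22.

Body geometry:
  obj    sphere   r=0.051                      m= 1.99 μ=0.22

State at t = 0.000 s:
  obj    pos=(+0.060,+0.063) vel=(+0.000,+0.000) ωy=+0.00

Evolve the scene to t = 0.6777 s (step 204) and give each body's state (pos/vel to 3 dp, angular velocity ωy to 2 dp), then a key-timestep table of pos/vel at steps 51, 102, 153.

State at t = 0.6777 s:
  obj    pos=(+0.752,-0.170) vel=(+2.043,-0.688) ωy=+42.26

Key-timestep trajectory:
   step    t(s)  obj.x    obj.z    obj.vx   obj.vz 
     51  0.1694   +0.103  +0.049  +0.511  -0.172
    102  0.3389   +0.233  +0.005  +1.022  -0.344
    153  0.5083   +0.450  -0.068  +1.532  -0.516


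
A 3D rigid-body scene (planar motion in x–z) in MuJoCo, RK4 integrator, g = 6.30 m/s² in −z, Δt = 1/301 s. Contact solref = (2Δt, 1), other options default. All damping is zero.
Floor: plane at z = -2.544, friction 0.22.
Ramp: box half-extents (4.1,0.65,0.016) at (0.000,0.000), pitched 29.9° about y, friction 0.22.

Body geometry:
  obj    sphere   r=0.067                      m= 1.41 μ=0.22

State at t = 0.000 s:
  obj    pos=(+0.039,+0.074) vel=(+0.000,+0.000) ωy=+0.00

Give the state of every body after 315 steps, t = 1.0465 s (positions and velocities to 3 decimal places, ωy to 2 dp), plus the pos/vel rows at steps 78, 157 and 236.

State at t = 1.0465 s:
  obj    pos=(+1.104,-0.539) vel=(+2.035,-1.170) ωy=+35.03

Key-timestep trajectory:
   step    t(s)  obj.x    obj.z    obj.vx   obj.vz 
     78  0.2591   +0.104  +0.036  +0.504  -0.290
    157  0.5216   +0.303  -0.079  +1.014  -0.583
    236  0.7841   +0.637  -0.270  +1.525  -0.877


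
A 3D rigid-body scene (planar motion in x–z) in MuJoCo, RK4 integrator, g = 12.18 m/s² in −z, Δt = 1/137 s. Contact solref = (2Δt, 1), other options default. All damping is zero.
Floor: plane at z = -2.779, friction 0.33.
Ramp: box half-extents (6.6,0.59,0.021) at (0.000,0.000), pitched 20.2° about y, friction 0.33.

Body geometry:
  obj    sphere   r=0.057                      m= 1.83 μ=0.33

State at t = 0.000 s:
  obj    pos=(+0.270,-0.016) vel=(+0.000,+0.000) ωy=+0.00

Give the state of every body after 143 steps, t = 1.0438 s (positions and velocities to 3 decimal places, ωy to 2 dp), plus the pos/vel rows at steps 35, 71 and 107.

State at t = 1.0438 s:
  obj    pos=(+1.806,-0.581) vel=(+2.943,-1.083) ωy=+55.00

Key-timestep trajectory:
   step    t(s)  obj.x    obj.z    obj.vx   obj.vz 
     35  0.2555   +0.362  -0.050  +0.720  -0.265
     71  0.5182   +0.649  -0.156  +1.461  -0.538
    107  0.7810   +1.130  -0.333  +2.202  -0.810


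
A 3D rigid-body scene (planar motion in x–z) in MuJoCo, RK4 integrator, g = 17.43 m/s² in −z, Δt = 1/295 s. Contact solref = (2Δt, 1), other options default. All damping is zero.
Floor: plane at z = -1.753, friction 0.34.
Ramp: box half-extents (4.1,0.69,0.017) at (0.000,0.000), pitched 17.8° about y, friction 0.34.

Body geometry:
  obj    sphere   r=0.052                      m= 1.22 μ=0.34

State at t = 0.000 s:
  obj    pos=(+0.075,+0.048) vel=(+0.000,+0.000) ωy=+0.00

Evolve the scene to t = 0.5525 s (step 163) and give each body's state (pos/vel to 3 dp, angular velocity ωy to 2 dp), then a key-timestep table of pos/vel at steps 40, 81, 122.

State at t = 0.5525 s:
  obj    pos=(+0.628,-0.129) vel=(+2.002,-0.643) ωy=+40.43

Key-timestep trajectory:
   step    t(s)  obj.x    obj.z    obj.vx   obj.vz 
     40  0.1356   +0.108  +0.038  +0.491  -0.158
     81  0.2746   +0.212  +0.004  +0.995  -0.319
    122  0.4136   +0.385  -0.051  +1.499  -0.481


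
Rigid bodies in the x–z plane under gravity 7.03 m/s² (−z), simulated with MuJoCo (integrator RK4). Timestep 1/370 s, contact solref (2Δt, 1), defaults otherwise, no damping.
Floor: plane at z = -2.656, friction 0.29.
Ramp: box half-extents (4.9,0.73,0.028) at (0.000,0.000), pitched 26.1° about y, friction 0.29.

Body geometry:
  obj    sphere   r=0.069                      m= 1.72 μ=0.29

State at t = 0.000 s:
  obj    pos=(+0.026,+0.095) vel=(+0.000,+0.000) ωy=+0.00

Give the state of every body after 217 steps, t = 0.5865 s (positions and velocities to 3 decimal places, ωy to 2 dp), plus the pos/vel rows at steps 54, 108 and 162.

State at t = 0.5865 s:
  obj    pos=(+0.367,-0.072) vel=(+1.164,-0.570) ωy=+18.77

Key-timestep trajectory:
   step    t(s)  obj.x    obj.z    obj.vx   obj.vz 
     54  0.1459   +0.047  +0.085  +0.290  -0.142
    108  0.2919   +0.111  +0.054  +0.579  -0.284
    162  0.4378   +0.216  +0.002  +0.869  -0.426


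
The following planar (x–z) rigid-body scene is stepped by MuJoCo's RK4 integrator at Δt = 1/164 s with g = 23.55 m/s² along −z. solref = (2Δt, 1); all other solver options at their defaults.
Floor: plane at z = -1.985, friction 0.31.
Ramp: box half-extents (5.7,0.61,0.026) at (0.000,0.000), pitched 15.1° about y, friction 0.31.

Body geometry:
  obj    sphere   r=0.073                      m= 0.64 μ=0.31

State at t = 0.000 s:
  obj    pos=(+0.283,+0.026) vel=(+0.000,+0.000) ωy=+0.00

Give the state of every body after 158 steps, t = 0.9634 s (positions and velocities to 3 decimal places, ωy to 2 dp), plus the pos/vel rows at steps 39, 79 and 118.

State at t = 0.9634 s:
  obj    pos=(+2.247,-0.504) vel=(+4.076,-1.100) ωy=+57.82

Key-timestep trajectory:
   step    t(s)  obj.x    obj.z    obj.vx   obj.vz 
     39  0.2378   +0.403  -0.006  +1.006  -0.272
     79  0.4817   +0.774  -0.106  +2.038  -0.550
    118  0.7195   +1.378  -0.269  +3.044  -0.821


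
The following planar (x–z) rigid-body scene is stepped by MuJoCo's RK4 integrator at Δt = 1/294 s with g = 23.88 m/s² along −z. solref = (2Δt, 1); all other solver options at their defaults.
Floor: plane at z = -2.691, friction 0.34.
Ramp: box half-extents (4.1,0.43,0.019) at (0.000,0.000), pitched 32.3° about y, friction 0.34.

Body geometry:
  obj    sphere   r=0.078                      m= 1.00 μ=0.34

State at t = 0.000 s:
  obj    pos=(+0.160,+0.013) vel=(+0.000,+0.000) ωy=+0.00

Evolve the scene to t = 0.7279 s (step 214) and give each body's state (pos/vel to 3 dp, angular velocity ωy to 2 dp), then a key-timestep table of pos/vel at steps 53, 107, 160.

State at t = 0.7279 s:
  obj    pos=(+2.201,-1.277) vel=(+5.608,-3.545) ωy=+85.04

Key-timestep trajectory:
   step    t(s)  obj.x    obj.z    obj.vx   obj.vz 
     53  0.1803   +0.286  -0.066  +1.389  -0.878
    107  0.3639   +0.671  -0.309  +2.804  -1.773
    160  0.5442   +1.301  -0.708  +4.193  -2.651


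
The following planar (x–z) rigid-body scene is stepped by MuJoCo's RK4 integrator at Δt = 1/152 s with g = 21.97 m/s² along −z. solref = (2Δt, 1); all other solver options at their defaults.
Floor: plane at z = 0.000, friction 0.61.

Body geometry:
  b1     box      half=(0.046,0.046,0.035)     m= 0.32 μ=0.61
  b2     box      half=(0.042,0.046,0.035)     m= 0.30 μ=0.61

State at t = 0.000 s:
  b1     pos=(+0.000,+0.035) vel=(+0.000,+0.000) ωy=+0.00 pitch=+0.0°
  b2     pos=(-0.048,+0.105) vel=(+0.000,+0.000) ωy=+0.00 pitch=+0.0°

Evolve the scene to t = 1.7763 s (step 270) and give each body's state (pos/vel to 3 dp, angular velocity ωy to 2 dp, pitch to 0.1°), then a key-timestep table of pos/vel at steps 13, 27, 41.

State at t = 1.7763 s:
  b1     pos=(+0.000,+0.035) vel=(+0.000,+0.000) ωy=+0.00 pitch=+0.0°
  b2     pos=(-0.091,+0.042) vel=(+0.000,+0.000) ωy=+0.00 pitch=-90.0°

Key-timestep trajectory:
   step    t(s)  b1.x    b1.z    b1.vx   b1.vz   b2.x    b2.z    b2.vx   b2.vz 
     13  0.0855   +0.000  +0.035  +0.000  +0.001   -0.051  +0.105  -0.087  -0.011
     27  0.1776   +0.000  +0.035  +0.001  +0.000   -0.071  +0.095  -0.364  -0.371
     41  0.2697   +0.000  +0.035  +0.000  +0.000   -0.093  +0.038  +0.084  +0.171


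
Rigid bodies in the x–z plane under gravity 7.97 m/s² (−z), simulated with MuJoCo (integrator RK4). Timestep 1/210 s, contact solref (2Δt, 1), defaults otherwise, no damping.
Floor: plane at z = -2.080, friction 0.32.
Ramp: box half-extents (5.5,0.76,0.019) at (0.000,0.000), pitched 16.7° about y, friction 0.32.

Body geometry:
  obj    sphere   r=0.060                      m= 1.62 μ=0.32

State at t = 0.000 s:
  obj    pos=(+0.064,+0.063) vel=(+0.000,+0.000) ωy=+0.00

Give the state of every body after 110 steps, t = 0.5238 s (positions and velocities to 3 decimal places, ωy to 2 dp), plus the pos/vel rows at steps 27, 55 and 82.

State at t = 0.5238 s:
  obj    pos=(+0.279,-0.001) vel=(+0.821,-0.246) ωy=+14.28

Key-timestep trajectory:
   step    t(s)  obj.x    obj.z    obj.vx   obj.vz 
     27  0.1286   +0.077  +0.059  +0.202  -0.060
     55  0.2619   +0.118  +0.047  +0.410  -0.123
     82  0.3905   +0.184  +0.027  +0.612  -0.184


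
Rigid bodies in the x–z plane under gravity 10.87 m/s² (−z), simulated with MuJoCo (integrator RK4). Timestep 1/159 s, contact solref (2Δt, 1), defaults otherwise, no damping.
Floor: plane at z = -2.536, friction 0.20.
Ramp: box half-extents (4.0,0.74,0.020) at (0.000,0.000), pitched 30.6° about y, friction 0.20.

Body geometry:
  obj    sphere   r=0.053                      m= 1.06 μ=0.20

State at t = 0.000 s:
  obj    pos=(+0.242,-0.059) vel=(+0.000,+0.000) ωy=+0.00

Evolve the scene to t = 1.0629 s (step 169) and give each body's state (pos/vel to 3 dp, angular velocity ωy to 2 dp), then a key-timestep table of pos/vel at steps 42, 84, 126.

State at t = 1.0629 s:
  obj    pos=(+2.164,-1.195) vel=(+3.616,-2.139) ωy=+79.23

Key-timestep trajectory:
   step    t(s)  obj.x    obj.z    obj.vx   obj.vz 
     42  0.2642   +0.361  -0.129  +0.899  -0.532
     84  0.5283   +0.717  -0.339  +1.798  -1.063
    126  0.7925   +1.311  -0.690  +2.696  -1.595


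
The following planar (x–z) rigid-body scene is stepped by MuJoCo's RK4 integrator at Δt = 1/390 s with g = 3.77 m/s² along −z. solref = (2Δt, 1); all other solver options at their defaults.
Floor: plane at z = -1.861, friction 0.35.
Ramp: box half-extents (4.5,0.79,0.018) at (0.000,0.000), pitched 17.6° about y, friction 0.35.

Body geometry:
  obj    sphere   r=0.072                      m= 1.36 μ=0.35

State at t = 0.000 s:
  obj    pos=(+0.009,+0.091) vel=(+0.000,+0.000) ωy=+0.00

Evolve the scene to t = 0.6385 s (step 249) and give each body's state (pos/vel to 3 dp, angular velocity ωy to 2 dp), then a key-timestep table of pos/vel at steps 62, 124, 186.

State at t = 0.6385 s:
  obj    pos=(+0.167,+0.041) vel=(+0.496,-0.157) ωy=+7.22

Key-timestep trajectory:
   step    t(s)  obj.x    obj.z    obj.vx   obj.vz 
     62  0.1590   +0.019  +0.088  +0.123  -0.039
    124  0.3179   +0.048  +0.079  +0.247  -0.078
    186  0.4769   +0.097  +0.064  +0.370  -0.117


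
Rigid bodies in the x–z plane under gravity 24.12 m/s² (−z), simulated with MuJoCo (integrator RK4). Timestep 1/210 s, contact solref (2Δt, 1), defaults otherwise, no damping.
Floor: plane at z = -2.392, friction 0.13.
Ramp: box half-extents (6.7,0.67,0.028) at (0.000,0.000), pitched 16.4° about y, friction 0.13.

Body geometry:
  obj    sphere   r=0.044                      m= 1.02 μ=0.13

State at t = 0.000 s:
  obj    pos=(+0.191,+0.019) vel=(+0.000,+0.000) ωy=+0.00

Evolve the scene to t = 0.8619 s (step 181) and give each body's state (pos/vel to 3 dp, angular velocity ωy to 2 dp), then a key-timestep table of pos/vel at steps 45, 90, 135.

State at t = 0.8619 s:
  obj    pos=(+1.925,-0.491) vel=(+4.022,-1.184) ωy=+95.26

Key-timestep trajectory:
   step    t(s)  obj.x    obj.z    obj.vx   obj.vz 
     45  0.2143   +0.298  -0.013  +1.000  -0.294
     90  0.4286   +0.620  -0.107  +2.000  -0.589
    135  0.6429   +1.155  -0.265  +3.000  -0.883


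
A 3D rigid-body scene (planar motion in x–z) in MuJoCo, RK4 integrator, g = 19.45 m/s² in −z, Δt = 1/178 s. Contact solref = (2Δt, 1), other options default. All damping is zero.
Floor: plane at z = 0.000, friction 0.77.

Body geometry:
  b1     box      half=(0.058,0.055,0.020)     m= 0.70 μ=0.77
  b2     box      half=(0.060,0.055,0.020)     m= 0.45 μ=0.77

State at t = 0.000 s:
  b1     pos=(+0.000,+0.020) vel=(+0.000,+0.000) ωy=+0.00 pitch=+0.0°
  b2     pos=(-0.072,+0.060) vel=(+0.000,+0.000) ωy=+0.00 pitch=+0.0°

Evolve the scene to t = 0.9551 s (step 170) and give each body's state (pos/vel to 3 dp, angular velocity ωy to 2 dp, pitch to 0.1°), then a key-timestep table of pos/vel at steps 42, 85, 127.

State at t = 0.9551 s:
  b1     pos=(+0.001,+0.020) vel=(+0.001,+0.000) ωy=+0.00 pitch=+0.0°
  b2     pos=(-0.080,+0.049) vel=(-0.001,-0.001) ωy=+0.02 pitch=-32.5°

Key-timestep trajectory:
   step    t(s)  b1.x    b1.z    b1.vx   b1.vz   b2.x    b2.z    b2.vx   b2.vz 
     42  0.2360   +0.000  +0.020  +0.001  +0.000   -0.080  +0.050  -0.001  -0.001
     85  0.4775   +0.000  +0.020  +0.001  +0.000   -0.080  +0.049  -0.001  -0.001
    127  0.7135   +0.000  +0.020  +0.001  +0.000   -0.080  +0.049  -0.001  -0.001


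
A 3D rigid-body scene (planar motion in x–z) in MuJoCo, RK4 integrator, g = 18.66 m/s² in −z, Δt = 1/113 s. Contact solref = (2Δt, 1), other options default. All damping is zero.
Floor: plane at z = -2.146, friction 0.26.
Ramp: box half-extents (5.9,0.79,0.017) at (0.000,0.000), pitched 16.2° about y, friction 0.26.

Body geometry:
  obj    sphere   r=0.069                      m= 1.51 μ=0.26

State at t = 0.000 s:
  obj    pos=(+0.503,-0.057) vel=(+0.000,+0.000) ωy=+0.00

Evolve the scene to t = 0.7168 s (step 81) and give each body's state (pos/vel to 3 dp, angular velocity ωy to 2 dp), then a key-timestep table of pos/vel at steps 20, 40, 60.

State at t = 0.7168 s:
  obj    pos=(+1.421,-0.323) vel=(+2.560,-0.744) ωy=+38.62

Key-timestep trajectory:
   step    t(s)  obj.x    obj.z    obj.vx   obj.vz 
     20  0.1770   +0.559  -0.073  +0.632  -0.184
     40  0.3540   +0.727  -0.122  +1.264  -0.367
     60  0.5310   +1.007  -0.203  +1.896  -0.551


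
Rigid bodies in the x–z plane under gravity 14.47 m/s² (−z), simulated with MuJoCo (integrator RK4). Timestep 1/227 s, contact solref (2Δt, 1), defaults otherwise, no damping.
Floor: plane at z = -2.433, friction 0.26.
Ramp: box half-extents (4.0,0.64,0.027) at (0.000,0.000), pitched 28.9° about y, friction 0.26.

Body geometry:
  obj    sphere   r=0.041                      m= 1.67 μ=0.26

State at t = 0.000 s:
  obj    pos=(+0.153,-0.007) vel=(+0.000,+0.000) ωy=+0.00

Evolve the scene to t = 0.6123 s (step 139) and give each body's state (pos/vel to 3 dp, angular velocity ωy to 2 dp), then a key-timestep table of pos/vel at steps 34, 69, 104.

State at t = 0.6123 s:
  obj    pos=(+0.973,-0.459) vel=(+2.678,-1.478) ωy=+74.58

Key-timestep trajectory:
   step    t(s)  obj.x    obj.z    obj.vx   obj.vz 
     34  0.1498   +0.202  -0.034  +0.655  -0.362
     69  0.3040   +0.355  -0.118  +1.329  -0.734
    104  0.4581   +0.612  -0.260  +2.004  -1.106


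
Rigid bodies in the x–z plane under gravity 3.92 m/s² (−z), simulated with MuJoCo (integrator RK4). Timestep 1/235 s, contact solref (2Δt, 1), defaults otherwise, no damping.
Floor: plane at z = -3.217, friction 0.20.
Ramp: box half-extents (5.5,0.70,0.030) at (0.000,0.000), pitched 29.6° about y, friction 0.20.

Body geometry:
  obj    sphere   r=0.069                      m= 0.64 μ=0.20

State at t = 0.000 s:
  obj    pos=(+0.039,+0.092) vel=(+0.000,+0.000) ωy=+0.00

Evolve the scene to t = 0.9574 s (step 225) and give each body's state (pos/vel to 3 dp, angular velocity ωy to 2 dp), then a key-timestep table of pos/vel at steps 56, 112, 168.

State at t = 0.9574 s:
  obj    pos=(+0.590,-0.221) vel=(+1.151,-0.654) ωy=+19.19

Key-timestep trajectory:
   step    t(s)  obj.x    obj.z    obj.vx   obj.vz 
     56  0.2383   +0.073  +0.072  +0.287  -0.163
    112  0.4766   +0.176  +0.014  +0.573  -0.326
    168  0.7149   +0.346  -0.083  +0.860  -0.488


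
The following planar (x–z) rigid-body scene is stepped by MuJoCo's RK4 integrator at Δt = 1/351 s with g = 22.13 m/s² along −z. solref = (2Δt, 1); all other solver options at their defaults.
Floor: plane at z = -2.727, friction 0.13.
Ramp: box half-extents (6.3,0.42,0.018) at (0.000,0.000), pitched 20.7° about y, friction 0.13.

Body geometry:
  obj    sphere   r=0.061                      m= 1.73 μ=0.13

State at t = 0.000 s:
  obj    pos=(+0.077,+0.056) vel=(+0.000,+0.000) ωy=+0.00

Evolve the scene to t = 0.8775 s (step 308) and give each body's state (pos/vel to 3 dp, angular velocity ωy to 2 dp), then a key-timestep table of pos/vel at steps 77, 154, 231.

State at t = 0.8775 s:
  obj    pos=(+2.089,-0.705) vel=(+4.587,-1.733) ωy=+80.36

Key-timestep trajectory:
   step    t(s)  obj.x    obj.z    obj.vx   obj.vz 
     77  0.2194   +0.203  +0.008  +1.147  -0.433
    154  0.4387   +0.580  -0.135  +2.293  -0.867
    231  0.6581   +1.209  -0.372  +3.440  -1.300


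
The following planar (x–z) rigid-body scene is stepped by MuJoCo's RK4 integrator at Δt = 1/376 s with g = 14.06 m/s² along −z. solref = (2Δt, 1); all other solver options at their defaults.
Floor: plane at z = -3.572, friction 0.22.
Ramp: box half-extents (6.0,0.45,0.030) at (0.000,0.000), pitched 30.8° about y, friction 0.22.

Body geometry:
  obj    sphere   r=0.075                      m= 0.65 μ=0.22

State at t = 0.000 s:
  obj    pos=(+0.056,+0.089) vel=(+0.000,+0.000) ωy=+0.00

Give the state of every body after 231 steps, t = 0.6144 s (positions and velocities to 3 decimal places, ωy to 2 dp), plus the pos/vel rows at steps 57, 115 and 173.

State at t = 0.6144 s:
  obj    pos=(+0.890,-0.408) vel=(+2.714,-1.618) ωy=+42.11

Key-timestep trajectory:
   step    t(s)  obj.x    obj.z    obj.vx   obj.vz 
     57  0.1516   +0.107  +0.059  +0.670  -0.399
    115  0.3059   +0.263  -0.034  +1.351  -0.805
    173  0.4601   +0.524  -0.190  +2.033  -1.212


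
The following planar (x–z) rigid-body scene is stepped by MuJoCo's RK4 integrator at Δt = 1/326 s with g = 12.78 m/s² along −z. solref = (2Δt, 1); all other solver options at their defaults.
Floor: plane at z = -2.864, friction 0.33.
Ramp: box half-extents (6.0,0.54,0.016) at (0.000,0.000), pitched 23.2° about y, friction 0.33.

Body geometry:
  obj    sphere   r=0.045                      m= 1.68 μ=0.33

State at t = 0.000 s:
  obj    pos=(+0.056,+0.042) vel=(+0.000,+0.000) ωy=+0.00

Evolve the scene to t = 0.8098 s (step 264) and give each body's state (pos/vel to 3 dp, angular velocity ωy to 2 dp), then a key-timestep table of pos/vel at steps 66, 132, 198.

State at t = 0.8098 s:
  obj    pos=(+1.140,-0.422) vel=(+2.677,-1.147) ωy=+64.71

Key-timestep trajectory:
   step    t(s)  obj.x    obj.z    obj.vx   obj.vz 
     66  0.2025   +0.124  +0.013  +0.669  -0.287
    132  0.4049   +0.327  -0.074  +1.338  -0.574
    198  0.6074   +0.666  -0.219  +2.008  -0.860


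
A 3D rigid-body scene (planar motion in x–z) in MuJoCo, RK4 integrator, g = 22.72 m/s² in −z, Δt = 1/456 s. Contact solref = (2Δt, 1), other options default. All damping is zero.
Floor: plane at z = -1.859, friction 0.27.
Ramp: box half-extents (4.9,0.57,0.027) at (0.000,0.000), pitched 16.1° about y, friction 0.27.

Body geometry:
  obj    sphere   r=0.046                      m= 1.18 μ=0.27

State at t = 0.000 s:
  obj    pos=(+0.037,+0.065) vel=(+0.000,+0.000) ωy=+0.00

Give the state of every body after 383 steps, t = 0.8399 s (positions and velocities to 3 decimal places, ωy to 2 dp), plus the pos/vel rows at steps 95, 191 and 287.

State at t = 0.8399 s:
  obj    pos=(+1.562,-0.375) vel=(+3.632,-1.048) ωy=+82.17

Key-timestep trajectory:
   step    t(s)  obj.x    obj.z    obj.vx   obj.vz 
     95  0.2083   +0.131  +0.038  +0.901  -0.260
    191  0.4189   +0.416  -0.044  +1.811  -0.523
    287  0.6294   +0.894  -0.182  +2.721  -0.786


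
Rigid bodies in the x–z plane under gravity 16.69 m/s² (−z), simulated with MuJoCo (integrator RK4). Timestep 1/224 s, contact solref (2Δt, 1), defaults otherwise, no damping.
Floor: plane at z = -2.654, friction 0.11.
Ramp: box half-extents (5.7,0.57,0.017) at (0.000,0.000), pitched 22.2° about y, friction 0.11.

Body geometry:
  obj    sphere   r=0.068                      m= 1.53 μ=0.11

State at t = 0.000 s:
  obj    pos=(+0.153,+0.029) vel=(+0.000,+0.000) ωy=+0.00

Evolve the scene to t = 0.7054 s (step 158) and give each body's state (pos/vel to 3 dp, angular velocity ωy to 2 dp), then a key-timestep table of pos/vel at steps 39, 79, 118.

State at t = 0.7054 s:
  obj    pos=(+1.215,-0.404) vel=(+3.005,-1.242) ωy=+43.96

Key-timestep trajectory:
   step    t(s)  obj.x    obj.z    obj.vx   obj.vz 
     39  0.1741   +0.218  +0.003  +0.746  -0.295
     79  0.3527   +0.419  -0.079  +1.508  -0.603
    118  0.5268   +0.745  -0.212  +2.249  -0.913


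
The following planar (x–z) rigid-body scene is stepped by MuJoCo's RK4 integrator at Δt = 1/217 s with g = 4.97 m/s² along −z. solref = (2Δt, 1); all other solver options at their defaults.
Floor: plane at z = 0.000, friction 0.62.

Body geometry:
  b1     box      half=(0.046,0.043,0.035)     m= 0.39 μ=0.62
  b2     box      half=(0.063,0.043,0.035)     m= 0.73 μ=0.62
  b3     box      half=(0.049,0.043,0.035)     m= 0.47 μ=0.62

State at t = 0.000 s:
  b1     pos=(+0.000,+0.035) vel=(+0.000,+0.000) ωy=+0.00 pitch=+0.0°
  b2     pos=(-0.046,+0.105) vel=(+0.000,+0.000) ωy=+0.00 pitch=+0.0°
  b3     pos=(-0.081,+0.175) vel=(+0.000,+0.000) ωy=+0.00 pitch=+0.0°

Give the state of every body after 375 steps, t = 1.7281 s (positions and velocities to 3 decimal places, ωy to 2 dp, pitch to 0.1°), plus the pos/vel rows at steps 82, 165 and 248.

State at t = 1.7281 s:
  b1     pos=(+0.000,+0.035) vel=(+0.000,+0.000) ωy=+0.00 pitch=+0.0°
  b2     pos=(-0.169,+0.066) vel=(+0.000,+0.000) ωy=+0.00 pitch=-143.1°
  b3     pos=(-0.282,+0.035) vel=(+0.000,+0.000) ωy=+0.00 pitch=+180.0°

Key-timestep trajectory:
   step    t(s)  b1.x    b1.z    b1.vx   b1.vz   b2.x    b2.z    b2.vx   b2.vz   b3.x    b3.z    b3.vx   b3.vz 
     82  0.3779   +0.000  +0.035  +0.000  +0.000   -0.078  +0.084  -0.178  -0.345   -0.161  +0.088  -0.350  -0.821
    165  0.7604   +0.000  +0.035  +0.000  +0.000   -0.134  +0.072  -0.033  +0.002   -0.280  +0.034  +0.014  +0.035
    248  1.1429   +0.000  +0.035  +0.000  +0.000   -0.141  +0.072  -0.024  -0.001   -0.280  +0.035  +0.000  +0.000


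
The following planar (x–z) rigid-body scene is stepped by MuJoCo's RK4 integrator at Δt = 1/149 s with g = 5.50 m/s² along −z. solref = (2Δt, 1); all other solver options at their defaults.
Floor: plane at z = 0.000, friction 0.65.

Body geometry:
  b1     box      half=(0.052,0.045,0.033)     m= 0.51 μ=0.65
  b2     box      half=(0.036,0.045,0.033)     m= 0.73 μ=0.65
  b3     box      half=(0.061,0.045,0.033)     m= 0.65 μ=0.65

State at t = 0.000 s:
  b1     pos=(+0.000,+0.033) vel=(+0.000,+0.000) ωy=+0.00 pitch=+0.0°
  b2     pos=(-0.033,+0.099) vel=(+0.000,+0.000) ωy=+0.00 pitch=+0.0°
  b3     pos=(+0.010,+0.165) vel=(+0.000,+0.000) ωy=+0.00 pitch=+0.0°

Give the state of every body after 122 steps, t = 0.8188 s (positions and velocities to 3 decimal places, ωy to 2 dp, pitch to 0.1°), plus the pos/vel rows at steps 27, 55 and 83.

State at t = 0.8188 s:
  b1     pos=(+0.000,+0.033) vel=(+0.000,+0.000) ωy=+0.00 pitch=+0.0°
  b2     pos=(-0.033,+0.099) vel=(+0.000,+0.000) ωy=+0.00 pitch=+0.0°
  b3     pos=(+0.149,+0.033) vel=(+0.000,+0.000) ωy=+0.00 pitch=+180.0°

Key-timestep trajectory:
   step    t(s)  b1.x    b1.z    b1.vx   b1.vz   b2.x    b2.z    b2.vx   b2.vz   b3.x    b3.z    b3.vx   b3.vz 
     27  0.1812   +0.000  +0.033  +0.000  +0.000   -0.033  +0.099  -0.001  +0.000   +0.019  +0.162  +0.107  -0.054
     55  0.3691   +0.000  +0.033  +0.000  +0.001   -0.033  +0.099  -0.001  +0.000   +0.052  +0.133  +0.294  -0.042
     83  0.5570   +0.000  +0.033  +0.000  +0.000   -0.033  +0.099  +0.000  +0.000   +0.118  +0.081  +0.374  -0.667


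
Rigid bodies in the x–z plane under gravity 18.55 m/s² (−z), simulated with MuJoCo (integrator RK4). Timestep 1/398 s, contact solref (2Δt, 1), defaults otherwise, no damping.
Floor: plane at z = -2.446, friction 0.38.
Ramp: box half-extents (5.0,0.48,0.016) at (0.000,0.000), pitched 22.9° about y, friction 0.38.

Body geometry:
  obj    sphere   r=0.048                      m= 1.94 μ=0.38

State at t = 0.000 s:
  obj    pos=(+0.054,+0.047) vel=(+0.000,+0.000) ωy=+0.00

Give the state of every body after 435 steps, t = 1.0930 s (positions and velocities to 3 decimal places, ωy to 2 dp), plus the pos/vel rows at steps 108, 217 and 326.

State at t = 1.0930 s:
  obj    pos=(+2.891,-1.152) vel=(+5.191,-2.193) ωy=+117.39

Key-timestep trajectory:
   step    t(s)  obj.x    obj.z    obj.vx   obj.vz 
    108  0.2714   +0.229  -0.027  +1.289  -0.544
    217  0.5452   +0.760  -0.252  +2.590  -1.094
    326  0.8191   +1.647  -0.626  +3.890  -1.643


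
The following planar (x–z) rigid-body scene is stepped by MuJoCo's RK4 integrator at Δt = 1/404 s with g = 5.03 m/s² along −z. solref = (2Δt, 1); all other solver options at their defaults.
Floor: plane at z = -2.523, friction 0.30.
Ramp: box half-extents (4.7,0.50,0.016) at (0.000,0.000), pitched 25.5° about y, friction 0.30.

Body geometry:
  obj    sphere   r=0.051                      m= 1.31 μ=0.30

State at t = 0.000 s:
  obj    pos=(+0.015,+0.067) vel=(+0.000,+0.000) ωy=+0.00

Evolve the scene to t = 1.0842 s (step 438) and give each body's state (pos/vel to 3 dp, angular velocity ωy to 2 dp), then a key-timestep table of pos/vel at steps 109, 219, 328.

State at t = 1.0842 s:
  obj    pos=(+0.836,-0.324) vel=(+1.514,-0.722) ωy=+32.88

Key-timestep trajectory:
   step    t(s)  obj.x    obj.z    obj.vx   obj.vz 
    109  0.2698   +0.066  +0.043  +0.377  -0.180
    219  0.5421   +0.220  -0.031  +0.757  -0.361
    328  0.8119   +0.475  -0.152  +1.133  -0.541


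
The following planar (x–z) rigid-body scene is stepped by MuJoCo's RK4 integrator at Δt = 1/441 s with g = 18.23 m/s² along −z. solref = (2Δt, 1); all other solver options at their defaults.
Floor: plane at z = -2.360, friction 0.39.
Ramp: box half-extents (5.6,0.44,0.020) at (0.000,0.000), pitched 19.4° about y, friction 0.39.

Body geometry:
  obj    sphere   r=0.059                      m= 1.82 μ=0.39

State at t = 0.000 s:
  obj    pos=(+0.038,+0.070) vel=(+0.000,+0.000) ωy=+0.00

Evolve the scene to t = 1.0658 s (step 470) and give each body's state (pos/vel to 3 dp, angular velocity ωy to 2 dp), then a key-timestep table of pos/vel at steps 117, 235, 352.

State at t = 1.0658 s:
  obj    pos=(+2.355,-0.746) vel=(+4.348,-1.531) ωy=+78.12

Key-timestep trajectory:
   step    t(s)  obj.x    obj.z    obj.vx   obj.vz 
    117  0.2653   +0.182  +0.020  +1.082  -0.381
    235  0.5329   +0.617  -0.134  +2.174  -0.766
    352  0.7982   +1.338  -0.387  +3.256  -1.147


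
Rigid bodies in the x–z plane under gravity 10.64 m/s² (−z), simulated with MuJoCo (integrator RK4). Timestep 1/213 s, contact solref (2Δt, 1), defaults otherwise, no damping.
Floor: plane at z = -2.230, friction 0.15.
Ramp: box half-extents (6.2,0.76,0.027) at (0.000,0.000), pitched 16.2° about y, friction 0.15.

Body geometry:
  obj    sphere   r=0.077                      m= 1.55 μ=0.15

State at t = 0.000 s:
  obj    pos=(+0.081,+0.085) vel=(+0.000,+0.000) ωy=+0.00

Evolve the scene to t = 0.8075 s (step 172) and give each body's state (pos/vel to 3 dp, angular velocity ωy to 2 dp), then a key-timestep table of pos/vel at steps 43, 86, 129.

State at t = 0.8075 s:
  obj    pos=(+0.745,-0.108) vel=(+1.644,-0.478) ωy=+22.23

Key-timestep trajectory:
   step    t(s)  obj.x    obj.z    obj.vx   obj.vz 
     43  0.2019   +0.122  +0.073  +0.411  -0.119
     86  0.4038   +0.247  +0.037  +0.822  -0.239
    129  0.6056   +0.454  -0.024  +1.233  -0.358


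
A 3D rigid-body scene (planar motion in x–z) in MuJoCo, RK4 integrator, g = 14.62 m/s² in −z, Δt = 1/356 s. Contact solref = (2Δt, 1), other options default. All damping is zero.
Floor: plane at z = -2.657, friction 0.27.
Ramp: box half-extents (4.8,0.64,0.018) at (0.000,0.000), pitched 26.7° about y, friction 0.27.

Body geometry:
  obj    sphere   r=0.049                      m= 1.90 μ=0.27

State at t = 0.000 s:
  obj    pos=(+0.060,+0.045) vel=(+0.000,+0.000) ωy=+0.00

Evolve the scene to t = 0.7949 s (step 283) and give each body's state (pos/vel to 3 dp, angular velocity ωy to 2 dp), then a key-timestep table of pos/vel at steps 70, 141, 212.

State at t = 0.7949 s:
  obj    pos=(+1.385,-0.621) vel=(+3.332,-1.676) ωy=+76.11

Key-timestep trajectory:
   step    t(s)  obj.x    obj.z    obj.vx   obj.vz 
     70  0.1966   +0.141  +0.004  +0.824  -0.415
    141  0.3961   +0.389  -0.121  +1.660  -0.835
    212  0.5955   +0.803  -0.329  +2.496  -1.256


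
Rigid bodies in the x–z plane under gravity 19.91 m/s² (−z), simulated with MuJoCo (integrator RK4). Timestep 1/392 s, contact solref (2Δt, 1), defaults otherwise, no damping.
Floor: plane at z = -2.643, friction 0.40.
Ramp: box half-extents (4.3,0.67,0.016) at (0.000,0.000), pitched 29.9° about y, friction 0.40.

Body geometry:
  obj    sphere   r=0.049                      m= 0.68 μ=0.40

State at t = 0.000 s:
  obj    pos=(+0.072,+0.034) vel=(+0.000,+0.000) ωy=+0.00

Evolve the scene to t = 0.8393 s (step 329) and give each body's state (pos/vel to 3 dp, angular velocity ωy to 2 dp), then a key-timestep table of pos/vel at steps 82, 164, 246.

State at t = 0.8393 s:
  obj    pos=(+2.236,-1.211) vel=(+5.158,-2.966) ωy=+121.41

Key-timestep trajectory:
   step    t(s)  obj.x    obj.z    obj.vx   obj.vz 
     82  0.2092   +0.206  -0.044  +1.286  -0.739
    164  0.4184   +0.610  -0.276  +2.571  -1.478
    246  0.6276   +1.282  -0.662  +3.857  -2.218
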